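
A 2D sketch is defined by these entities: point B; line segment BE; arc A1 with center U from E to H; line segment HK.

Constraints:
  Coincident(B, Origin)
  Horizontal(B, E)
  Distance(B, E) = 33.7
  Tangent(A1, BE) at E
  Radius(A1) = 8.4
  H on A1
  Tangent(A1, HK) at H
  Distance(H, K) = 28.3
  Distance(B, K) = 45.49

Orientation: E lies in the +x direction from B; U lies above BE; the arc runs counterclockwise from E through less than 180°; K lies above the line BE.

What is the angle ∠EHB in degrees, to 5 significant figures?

43.142°

Checks: B.y = 0.00, E.y = 0.00 ✓; |UH| = 8.400 ✓; ∠(UH, HK) = 90.00° ✓; |HK| = 28.30 ✓; |BK| = 45.49 ✓.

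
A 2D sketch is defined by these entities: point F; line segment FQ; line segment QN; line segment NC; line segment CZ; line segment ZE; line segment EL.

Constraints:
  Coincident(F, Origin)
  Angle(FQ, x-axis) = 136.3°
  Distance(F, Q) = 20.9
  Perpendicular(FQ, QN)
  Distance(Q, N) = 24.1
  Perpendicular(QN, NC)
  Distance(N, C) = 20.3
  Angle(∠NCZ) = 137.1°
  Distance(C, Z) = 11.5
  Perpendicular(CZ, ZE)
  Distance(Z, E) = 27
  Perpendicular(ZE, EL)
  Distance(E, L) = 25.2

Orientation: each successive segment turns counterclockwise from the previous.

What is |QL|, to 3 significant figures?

15.9

F is at the origin; FQ runs at 136.3° with length 20.9, so Q = (-15.1, 14.4). FQ is perpendicular to QN, so QN runs at -134°; with |QN| = 24.1, N = (-31.8, -2.98). QN ⟂ NC, so NC runs at -43.7°; with |NC| = 20.3, C = (-17.1, -17.0). ∠NCZ = 137.1° gives CZ at -0.800° from the x-axis; with |CZ| = 11.5, Z = (-5.59, -17.2). CZ is perpendicular to ZE, so ZE runs at 89.2°; with |ZE| = 27.0, E = (-5.21, 9.83). ZE is perpendicular to EL, so EL runs at 179°; with |EL| = 25.2, L = (-30.4, 10.2). Then |QL| = |L − Q| = 15.9.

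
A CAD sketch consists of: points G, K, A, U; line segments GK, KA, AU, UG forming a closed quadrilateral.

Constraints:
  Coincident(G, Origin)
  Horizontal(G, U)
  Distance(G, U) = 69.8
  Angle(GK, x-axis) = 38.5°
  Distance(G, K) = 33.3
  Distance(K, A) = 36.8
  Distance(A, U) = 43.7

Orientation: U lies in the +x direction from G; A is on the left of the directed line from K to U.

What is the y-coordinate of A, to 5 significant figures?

41.588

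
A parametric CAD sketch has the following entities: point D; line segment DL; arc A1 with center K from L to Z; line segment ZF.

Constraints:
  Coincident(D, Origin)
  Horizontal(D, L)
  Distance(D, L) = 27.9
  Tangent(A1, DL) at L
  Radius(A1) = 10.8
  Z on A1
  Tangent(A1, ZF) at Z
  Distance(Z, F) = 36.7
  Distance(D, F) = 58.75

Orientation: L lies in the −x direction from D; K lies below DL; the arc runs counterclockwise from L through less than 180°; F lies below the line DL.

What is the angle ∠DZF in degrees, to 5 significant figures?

98.916°

Checks: |KZ| = 10.80 ✓; ∠(KZ, ZF) = 90.00° ✓; |ZF| = 36.70 ✓; |DF| = 58.75 ✓.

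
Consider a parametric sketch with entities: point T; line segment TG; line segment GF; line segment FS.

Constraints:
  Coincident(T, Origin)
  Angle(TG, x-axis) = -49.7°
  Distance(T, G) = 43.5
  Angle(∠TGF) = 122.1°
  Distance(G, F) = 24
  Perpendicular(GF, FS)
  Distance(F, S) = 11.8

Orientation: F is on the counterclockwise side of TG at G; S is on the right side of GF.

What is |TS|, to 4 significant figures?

67.73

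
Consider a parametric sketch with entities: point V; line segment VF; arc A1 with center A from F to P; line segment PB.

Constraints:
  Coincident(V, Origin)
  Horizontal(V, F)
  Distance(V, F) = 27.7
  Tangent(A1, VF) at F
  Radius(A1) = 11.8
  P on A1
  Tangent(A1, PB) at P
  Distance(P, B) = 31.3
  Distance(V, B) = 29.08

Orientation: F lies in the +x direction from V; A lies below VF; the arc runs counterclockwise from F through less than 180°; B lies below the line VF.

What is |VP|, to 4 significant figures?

18.98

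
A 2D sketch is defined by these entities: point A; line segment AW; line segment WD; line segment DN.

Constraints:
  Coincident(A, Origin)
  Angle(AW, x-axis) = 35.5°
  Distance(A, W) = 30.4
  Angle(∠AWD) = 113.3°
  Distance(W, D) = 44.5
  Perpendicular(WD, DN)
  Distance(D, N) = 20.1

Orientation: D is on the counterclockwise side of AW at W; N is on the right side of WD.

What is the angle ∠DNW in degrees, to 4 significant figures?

65.69°

A is at the origin; AW runs at 35.5° with length 30.4, so W = 30.4·(cos 35.5°, sin 35.5°) = (24.75, 17.65). ∠AWD = 113.3°, so WD runs at 35.5° + (180° − 113.3°) = 102.2° from the x-axis; with |WD| = 44.5, D = W + 44.5·(cos 102.2°, sin 102.2°) = (15.35, 61.15). WD is perpendicular to DN; with |DN| = 20.1 on the right of WD, N = D + 20.1·(0.9774, 0.2113) = (34.99, 65.40). Then cos ∠DNW = ND·NW / (|ND||NW|), giving 65.69°.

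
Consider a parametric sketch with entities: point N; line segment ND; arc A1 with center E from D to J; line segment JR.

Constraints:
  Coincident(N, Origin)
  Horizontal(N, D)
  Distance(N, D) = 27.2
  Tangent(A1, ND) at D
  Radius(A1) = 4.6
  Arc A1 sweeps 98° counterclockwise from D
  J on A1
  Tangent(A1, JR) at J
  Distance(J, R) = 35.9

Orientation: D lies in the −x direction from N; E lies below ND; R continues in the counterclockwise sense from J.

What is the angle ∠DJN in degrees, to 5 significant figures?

39.630°

Since A1 is tangent to ND there, ED ⟂ ND, so E = D + (0, -4.6) = (-27.200, -4.6000). On A1, D sits at bearing 90° from E; a 98° counterclockwise sweep puts J at bearing 188°, so J = E + 4.6·(cos 188°, sin 188°) = (-31.755, -5.2402). Then cos ∠DJN = JD·JN / (|JD||JN|), giving 39.630°.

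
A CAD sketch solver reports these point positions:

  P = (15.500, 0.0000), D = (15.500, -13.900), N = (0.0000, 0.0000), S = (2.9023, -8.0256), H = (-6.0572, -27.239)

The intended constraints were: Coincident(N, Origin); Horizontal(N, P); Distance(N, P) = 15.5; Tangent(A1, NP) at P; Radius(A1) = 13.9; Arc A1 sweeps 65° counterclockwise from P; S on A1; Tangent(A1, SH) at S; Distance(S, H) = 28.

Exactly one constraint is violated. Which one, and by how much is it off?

Distance(S, H) = 28 — off by 6.80.

N = (0.00, 0.00) ✓; N.y = 0.00, P.y = 0.00 ✓; |NP| = 15.50 ✓; ∠(DP, PN) = 90.00° ✓; |DP| = 13.90 ✓; bearing(D→S) − bearing(D→P) = 65.00° ✓; |DS| = 13.90 ✓; ∠(DS, SH) = 90.00° ✓; |SH| = 21.20 ✗.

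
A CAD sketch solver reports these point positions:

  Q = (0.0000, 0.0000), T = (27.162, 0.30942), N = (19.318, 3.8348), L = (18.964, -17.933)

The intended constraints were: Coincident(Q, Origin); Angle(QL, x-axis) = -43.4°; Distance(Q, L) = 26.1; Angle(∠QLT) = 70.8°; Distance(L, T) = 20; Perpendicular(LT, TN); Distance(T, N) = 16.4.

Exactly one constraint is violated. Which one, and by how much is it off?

Distance(T, N) = 16.4 — off by 7.80.

Q = (0.00, 0.00) ✓; QL at -43.40° ✓; |QL| = 26.10 ✓; ∠QLT = 70.80° ✓; |LT| = 20.00 ✓; ∠(LT, TN) = 90.00° ✓; |TN| = 8.600 ✗.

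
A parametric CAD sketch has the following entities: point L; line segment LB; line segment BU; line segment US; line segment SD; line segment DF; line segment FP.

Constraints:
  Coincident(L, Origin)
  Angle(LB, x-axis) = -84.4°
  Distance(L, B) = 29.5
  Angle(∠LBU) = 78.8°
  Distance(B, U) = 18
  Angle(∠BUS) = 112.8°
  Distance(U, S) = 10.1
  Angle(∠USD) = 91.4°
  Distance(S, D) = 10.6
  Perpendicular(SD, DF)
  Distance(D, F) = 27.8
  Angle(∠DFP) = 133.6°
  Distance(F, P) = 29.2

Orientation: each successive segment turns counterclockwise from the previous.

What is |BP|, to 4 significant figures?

40.52

SD is perpendicular to DF, so DF runs at -97.40°; with |DF| = 27.8, F = (7.074, -40.32). ∠DFP = 133.6° gives FP at -51.00° from the x-axis; with |FP| = 29.2, P = (25.45, -63.01). Then |BP| = |P − B| = 40.52.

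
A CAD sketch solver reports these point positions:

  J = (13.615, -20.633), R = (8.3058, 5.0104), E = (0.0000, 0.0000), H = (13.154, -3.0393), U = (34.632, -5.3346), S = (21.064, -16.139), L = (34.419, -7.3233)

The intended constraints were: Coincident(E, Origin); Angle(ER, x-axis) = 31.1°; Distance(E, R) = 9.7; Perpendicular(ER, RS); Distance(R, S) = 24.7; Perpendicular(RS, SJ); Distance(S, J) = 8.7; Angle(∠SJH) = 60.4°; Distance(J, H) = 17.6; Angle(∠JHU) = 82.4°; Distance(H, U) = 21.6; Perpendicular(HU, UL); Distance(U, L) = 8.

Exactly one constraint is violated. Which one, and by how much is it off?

Distance(U, L) = 8 — off by 6.00.

E = (0.00, 0.00) ✓; ER at 31.10° ✓; |ER| = 9.700 ✓; ∠(ER, RS) = 90.00° ✓; |RS| = 24.70 ✓; ∠(RS, SJ) = 90.00° ✓; |SJ| = 8.700 ✓; ∠SJH = 60.40° ✓; |JH| = 17.60 ✓; ∠JHU = 82.40° ✓; |HU| = 21.60 ✓; ∠(HU, UL) = 90.01° ✓; |UL| = 2.000 ✗.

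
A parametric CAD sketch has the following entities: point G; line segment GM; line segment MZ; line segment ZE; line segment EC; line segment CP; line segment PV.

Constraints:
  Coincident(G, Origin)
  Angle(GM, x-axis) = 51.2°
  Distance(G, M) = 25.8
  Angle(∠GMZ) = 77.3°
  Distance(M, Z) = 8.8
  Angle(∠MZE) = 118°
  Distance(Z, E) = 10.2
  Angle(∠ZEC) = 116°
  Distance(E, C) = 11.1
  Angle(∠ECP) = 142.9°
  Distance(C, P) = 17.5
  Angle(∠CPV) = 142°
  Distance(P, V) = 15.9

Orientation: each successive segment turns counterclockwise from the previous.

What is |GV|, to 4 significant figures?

31.18

∠ECP = 142.9° gives CP at -43.00° from the x-axis; with |CP| = 17.5, P = (14.71, -4.872). ∠CPV = 142.0° gives PV at -5.000° from the x-axis; with |PV| = 15.9, V = (30.55, -6.258). Then |GV| = |V − G| = 31.18.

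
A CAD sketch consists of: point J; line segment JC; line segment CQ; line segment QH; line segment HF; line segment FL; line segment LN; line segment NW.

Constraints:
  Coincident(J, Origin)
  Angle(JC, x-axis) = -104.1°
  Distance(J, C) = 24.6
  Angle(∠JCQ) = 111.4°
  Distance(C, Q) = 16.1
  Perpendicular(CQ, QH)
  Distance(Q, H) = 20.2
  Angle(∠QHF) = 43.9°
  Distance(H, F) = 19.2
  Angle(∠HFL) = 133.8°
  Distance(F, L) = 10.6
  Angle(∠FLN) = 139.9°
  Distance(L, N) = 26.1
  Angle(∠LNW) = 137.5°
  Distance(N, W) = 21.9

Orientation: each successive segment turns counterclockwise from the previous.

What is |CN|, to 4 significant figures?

31.39

J is at the origin; JC runs at -104.1° with length 24.6, so C = (-5.993, -23.86). ∠JCQ = 111.4° gives CQ at -35.50° from the x-axis; with |CQ| = 16.1, Q = (7.114, -33.21). CQ is perpendicular to QH, so QH runs at 54.50°; with |QH| = 20.2, H = (18.84, -16.76). ∠QHF = 43.9° gives HF at -169.4° from the x-axis; with |HF| = 19.2, F = (-0.02783, -20.29). ∠HFL = 133.8° gives FL at -123.2° from the x-axis; with |FL| = 10.6, L = (-5.832, -29.16). ∠FLN = 139.9° gives LN at -83.10° from the x-axis; with |LN| = 26.1, N = (-2.696, -55.08). Then |CN| = |N − C| = 31.39.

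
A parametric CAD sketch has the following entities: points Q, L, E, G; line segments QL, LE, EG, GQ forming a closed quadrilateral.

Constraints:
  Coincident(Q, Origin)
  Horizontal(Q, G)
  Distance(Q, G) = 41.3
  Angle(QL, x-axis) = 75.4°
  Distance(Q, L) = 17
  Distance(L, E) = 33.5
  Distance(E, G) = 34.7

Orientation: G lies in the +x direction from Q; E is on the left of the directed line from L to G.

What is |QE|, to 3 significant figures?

47.2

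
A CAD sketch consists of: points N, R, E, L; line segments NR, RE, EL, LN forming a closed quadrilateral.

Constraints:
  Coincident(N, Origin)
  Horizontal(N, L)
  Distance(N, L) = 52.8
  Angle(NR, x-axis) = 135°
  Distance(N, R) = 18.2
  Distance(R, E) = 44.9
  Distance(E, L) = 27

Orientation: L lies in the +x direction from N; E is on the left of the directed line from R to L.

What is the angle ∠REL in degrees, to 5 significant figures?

135.63°

N is at the origin; NL is horizontal with |NL| = 52.8 and L in +x, so L = (52.8, 0). NR runs at 135.0° with |NR| = 18.2, so R = (-12.869, 12.869). E is determined by |RE| = 44.9 and |EL| = 27.0 together: it lies at the intersection of circle(R, 44.9) and circle(L, 27.0). With |RL| = 66.918, the foot of the radical line on RL is 43.075 from R and the perpendicular offset is √(44.9² − 43.075²) = 12.669. Taking the left-of-RL solution: E = (31.839, 17.018).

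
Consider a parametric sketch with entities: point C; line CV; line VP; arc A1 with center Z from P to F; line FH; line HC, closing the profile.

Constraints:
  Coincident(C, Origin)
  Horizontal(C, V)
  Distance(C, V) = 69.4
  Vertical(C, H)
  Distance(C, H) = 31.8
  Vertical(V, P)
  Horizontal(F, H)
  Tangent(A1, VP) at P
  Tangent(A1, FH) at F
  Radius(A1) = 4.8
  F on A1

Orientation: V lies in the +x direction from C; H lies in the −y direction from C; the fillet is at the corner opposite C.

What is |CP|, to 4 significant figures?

74.47

The virtual corner opposite C is at (69.40, -31.80). Since A1 is tangent to VP there, ZP ⟂ VP and the tangent condition forces ZF to be normal to FH, with radius 4.8, so the center Z sits 4.8 in from both sides at Z = (64.60, -27.00). That places the tangent points at P = (69.40, -27.00) on VP and F = (64.60, -31.80) on FH. Then |CP| = |P − C| = 74.47.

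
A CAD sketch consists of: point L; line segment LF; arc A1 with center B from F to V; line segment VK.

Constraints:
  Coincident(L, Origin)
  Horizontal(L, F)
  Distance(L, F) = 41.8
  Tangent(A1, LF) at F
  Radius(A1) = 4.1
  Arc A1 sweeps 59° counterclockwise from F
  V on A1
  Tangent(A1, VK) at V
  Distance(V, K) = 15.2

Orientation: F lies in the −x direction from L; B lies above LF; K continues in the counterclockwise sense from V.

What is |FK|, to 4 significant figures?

18.82

On A1, F sits at bearing -90° from B; a 59° counterclockwise sweep puts V at bearing -31°, so V = B + 4.1·(cos -31°, sin -31°) = (-38.29, 1.988). A1 meets VK tangentially, so BV is at right angles to VK, so VK runs along (−sin -31°, cos -31°); with |VK| = 15.2, K = (-30.46, 15.02). Then |FK| = |K − F| = 18.82.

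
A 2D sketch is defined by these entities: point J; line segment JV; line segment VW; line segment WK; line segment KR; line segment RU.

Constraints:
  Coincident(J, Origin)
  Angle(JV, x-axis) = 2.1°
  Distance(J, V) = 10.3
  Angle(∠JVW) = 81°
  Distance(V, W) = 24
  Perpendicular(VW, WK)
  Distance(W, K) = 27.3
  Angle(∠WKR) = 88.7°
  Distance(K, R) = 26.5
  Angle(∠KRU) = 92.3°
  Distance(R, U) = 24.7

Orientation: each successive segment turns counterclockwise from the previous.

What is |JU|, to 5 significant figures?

9.3451

J is at the origin; JV runs at 2.1° with length 10.3, so V = (10.293, 0.37743). ∠JVW = 81.0° gives VW at 101.10° from the x-axis; with |VW| = 24.0, W = (5.6726, 23.928). The perpendicularity gives WK at right angles to VW, so WK runs at -168.90°; with |WK| = 27.3, K = (-21.117, 18.673). ∠WKR = 88.7° gives KR at -77.600° from the x-axis; with |KR| = 26.5, R = (-15.426, -7.2092). ∠KRU = 92.3° gives RU at 10.100° from the x-axis; with |RU| = 24.7, U = (8.8910, -2.8777). Then |JU| = |U − J| = 9.3451.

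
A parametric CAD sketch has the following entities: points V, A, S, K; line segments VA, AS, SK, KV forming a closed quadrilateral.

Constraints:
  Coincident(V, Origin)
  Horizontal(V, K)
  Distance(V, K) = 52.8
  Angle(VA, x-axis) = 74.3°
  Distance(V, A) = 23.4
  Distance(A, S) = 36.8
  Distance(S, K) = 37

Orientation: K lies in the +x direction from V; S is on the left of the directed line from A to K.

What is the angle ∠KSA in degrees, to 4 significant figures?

88.81°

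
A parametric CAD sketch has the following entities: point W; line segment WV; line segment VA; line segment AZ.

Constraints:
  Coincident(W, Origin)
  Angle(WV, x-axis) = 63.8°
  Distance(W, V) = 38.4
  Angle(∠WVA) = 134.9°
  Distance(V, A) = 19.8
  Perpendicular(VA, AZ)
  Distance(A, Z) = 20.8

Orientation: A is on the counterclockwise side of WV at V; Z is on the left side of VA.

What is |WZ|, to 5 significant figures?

47.340

W is at the origin; WV runs at 63.8° with length 38.4, so V = 38.4·(cos 63.8°, sin 63.8°) = (16.954, 34.455). ∠WVA = 134.9°, so VA runs at 63.8° + (180° − 134.9°) = 108.90° from the x-axis; with |VA| = 19.8, A = V + 19.8·(cos 108.90°, sin 108.90°) = (10.540, 53.187). VA ⟂ AZ; with |AZ| = 20.8 on the left of VA, Z = A + 20.8·(-0.94609, -0.32392) = (-9.1383, 46.450). Then |WZ| = |Z − W| = 47.340.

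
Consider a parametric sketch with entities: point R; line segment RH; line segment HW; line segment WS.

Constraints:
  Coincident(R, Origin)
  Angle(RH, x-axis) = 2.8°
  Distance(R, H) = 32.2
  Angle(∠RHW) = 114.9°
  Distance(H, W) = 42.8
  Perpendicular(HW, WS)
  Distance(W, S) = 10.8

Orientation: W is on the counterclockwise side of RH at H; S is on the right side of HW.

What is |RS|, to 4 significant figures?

69.11

∠RHW = 114.9°, so HW runs at 2.8° + (180° − 114.9°) = 67.90° from the x-axis; with |HW| = 42.8, W = H + 42.8·(cos 67.90°, sin 67.90°) = (48.26, 41.23). HW ⟂ WS; with |WS| = 10.8 on the right of HW, S = W + 10.8·(0.9265, -0.3762) = (58.27, 37.17). Then |RS| = |S − R| = 69.11.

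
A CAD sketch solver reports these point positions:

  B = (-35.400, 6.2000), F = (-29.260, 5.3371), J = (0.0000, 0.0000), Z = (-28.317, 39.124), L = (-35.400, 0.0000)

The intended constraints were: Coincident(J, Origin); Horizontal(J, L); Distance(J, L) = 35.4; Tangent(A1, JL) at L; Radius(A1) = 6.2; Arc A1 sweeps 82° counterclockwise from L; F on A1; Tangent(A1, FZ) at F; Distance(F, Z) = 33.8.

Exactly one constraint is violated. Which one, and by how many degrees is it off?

Tangent(A1, FZ) at F — off by 6.40°.

J = (0.00, 0.00) ✓; J.y = 0.00, L.y = 0.00 ✓; |JL| = 35.40 ✓; ∠(BL, LJ) = 90.00° ✓; |BL| = 6.200 ✓; bearing(B→F) − bearing(B→L) = 82.00° ✓; |BF| = 6.200 ✓; ∠(BF, FZ) = 83.60° ✗; |FZ| = 33.80 ✓.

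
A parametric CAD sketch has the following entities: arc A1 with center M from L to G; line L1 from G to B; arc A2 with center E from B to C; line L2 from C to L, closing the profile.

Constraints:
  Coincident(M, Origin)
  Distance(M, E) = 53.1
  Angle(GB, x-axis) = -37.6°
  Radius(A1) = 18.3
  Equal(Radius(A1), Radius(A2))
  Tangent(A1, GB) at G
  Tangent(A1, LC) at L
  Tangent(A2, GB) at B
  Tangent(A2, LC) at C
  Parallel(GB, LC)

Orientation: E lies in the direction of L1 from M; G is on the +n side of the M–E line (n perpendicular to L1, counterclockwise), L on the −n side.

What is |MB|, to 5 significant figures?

56.165

Tangency of A1 to both parallel lines with radius 18.3 puts G and L at M ± 18.3·n: G = (11.166, 14.499), L = (-11.166, -14.499). Equal radii place B and C the same way about E: B = E + 18.3·n = (53.236, -17.900), C = E − 18.3·n = (30.905, -46.898). Then |MB| = |B − M| = 56.165.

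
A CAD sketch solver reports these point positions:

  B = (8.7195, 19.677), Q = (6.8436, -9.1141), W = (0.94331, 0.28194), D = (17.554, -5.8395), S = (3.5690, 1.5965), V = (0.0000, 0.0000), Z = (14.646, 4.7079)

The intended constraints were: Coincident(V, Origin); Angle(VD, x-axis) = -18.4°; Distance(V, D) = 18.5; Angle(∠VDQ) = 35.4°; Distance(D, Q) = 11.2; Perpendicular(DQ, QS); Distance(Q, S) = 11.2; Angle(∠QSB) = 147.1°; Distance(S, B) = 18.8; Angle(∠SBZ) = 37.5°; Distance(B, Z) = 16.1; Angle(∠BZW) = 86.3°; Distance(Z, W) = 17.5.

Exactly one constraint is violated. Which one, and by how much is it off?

Distance(Z, W) = 17.5 — off by 3.10.

V = (0.00, 0.00) ✓; VD at -18.40° ✓; |VD| = 18.50 ✓; ∠VDQ = 35.40° ✓; |DQ| = 11.20 ✓; ∠(DQ, QS) = 90.00° ✓; |QS| = 11.20 ✓; ∠QSB = 147.1° ✓; |SB| = 18.80 ✓; ∠SBZ = 37.50° ✓; |BZ| = 16.10 ✓; ∠BZW = 86.30° ✓; |ZW| = 14.40 ✗.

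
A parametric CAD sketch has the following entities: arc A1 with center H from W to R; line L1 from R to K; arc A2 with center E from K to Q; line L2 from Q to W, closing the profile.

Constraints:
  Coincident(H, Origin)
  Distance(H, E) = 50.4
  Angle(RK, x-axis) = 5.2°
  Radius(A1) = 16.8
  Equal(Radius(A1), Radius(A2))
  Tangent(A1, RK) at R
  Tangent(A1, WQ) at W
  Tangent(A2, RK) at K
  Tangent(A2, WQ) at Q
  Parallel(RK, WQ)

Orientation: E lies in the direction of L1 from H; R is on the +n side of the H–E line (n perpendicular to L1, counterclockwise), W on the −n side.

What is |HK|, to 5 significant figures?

53.126

Tangency of A1 to both parallel lines with radius 16.8 puts R and W at H ± 16.8·n: R = (-1.5226, 16.731), W = (1.5226, -16.731). Equal radii place K and Q the same way about E: K = E + 16.8·n = (48.670, 21.299), Q = E − 16.8·n = (51.715, -12.163). Then |HK| = |K − H| = 53.126.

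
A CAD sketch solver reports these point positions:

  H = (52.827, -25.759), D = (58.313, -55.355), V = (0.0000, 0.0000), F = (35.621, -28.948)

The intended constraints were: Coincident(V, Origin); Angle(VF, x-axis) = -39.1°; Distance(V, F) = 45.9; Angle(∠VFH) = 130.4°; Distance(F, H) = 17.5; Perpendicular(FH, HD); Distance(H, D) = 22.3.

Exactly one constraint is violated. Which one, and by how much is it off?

Distance(H, D) = 22.3 — off by 7.80.

V = (0.00, 0.00) ✓; VF at -39.10° ✓; |VF| = 45.90 ✓; ∠VFH = 130.4° ✓; |FH| = 17.50 ✓; ∠(FH, HD) = 90.00° ✓; |HD| = 30.10 ✗.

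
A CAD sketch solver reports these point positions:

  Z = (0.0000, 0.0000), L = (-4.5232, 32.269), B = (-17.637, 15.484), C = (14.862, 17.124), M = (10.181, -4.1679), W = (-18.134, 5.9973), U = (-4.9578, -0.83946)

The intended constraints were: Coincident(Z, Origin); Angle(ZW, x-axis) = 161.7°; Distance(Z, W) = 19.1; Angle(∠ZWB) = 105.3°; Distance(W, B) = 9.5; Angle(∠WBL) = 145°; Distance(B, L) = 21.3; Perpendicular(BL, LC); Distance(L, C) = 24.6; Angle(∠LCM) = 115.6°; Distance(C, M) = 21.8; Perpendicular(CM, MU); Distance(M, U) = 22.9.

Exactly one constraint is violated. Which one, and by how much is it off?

Distance(M, U) = 22.9 — off by 7.40.

Z = (0.00, 0.00) ✓; ZW at 161.7° ✓; |ZW| = 19.10 ✓; ∠ZWB = 105.3° ✓; |WB| = 9.500 ✓; ∠WBL = 145.0° ✓; |BL| = 21.30 ✓; ∠(BL, LC) = 90.00° ✓; |LC| = 24.60 ✓; ∠LCM = 115.6° ✓; |CM| = 21.80 ✓; ∠(CM, MU) = 90.00° ✓; |MU| = 15.50 ✗.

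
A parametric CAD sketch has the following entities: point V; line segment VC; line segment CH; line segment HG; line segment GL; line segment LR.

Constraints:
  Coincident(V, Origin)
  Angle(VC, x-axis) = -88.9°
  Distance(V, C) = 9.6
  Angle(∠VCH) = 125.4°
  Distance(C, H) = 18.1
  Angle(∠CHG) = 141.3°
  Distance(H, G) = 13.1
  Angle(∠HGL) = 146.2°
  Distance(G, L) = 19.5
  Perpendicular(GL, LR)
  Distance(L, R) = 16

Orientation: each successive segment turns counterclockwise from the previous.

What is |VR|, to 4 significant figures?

34.13

V is at the origin; VC runs at -88.9° with length 9.6, so C = (0.1843, -9.598). ∠VCH = 125.4° gives CH at -34.30° from the x-axis; with |CH| = 18.1, H = (15.14, -19.80). ∠CHG = 141.3° gives HG at 4.400° from the x-axis; with |HG| = 13.1, G = (28.20, -18.79). ∠HGL = 146.2° gives GL at 38.20° from the x-axis; with |GL| = 19.5, L = (43.52, -6.734). GL ⟂ LR, so LR runs at 128.2°; with |LR| = 16.0, R = (33.63, 5.840). Then |VR| = |R − V| = 34.13.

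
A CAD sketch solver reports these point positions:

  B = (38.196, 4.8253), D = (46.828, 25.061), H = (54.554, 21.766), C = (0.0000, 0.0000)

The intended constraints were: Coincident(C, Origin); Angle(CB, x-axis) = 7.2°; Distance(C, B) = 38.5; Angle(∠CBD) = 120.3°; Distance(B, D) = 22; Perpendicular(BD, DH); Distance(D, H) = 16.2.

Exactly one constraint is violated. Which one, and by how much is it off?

Distance(D, H) = 16.2 — off by 7.80.

C = (0.00, 0.00) ✓; CB at 7.200° ✓; |CB| = 38.50 ✓; ∠CBD = 120.3° ✓; |BD| = 22.00 ✓; ∠(BD, DH) = 90.00° ✓; |DH| = 8.399 ✗.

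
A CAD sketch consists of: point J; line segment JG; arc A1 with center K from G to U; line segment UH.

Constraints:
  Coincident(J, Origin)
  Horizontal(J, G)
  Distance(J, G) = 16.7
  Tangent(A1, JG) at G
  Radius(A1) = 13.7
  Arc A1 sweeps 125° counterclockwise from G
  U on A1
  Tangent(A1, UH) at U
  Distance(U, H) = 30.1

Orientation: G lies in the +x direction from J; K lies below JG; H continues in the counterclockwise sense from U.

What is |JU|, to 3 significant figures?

22.2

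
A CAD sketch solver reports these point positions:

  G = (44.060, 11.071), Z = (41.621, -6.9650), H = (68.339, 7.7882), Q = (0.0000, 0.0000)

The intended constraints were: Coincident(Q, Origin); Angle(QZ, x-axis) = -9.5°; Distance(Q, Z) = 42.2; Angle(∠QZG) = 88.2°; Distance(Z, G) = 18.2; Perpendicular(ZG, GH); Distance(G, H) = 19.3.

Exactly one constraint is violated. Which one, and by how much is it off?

Distance(G, H) = 19.3 — off by 5.20.

Q = (0.00, 0.00) ✓; QZ at -9.500° ✓; |QZ| = 42.20 ✓; ∠QZG = 88.20° ✓; |ZG| = 18.20 ✓; ∠(ZG, GH) = 90.00° ✓; |GH| = 24.50 ✗.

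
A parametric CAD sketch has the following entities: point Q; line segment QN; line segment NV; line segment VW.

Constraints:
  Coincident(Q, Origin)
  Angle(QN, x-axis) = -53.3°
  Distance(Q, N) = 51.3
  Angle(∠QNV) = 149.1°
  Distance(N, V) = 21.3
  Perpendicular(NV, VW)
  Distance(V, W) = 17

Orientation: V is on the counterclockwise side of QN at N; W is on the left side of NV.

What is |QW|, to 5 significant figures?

65.984

∠QNV = 149.1°, so NV runs at -53.3° + (180° − 149.1°) = -22.400° from the x-axis; with |NV| = 21.3, V = N + 21.3·(cos -22.400°, sin -22.400°) = (50.351, -49.248). NV ⟂ VW; with |VW| = 17.0 on the left of NV, W = V + 17.0·(0.38107, 0.92455) = (56.829, -33.531). Then |QW| = |W − Q| = 65.984.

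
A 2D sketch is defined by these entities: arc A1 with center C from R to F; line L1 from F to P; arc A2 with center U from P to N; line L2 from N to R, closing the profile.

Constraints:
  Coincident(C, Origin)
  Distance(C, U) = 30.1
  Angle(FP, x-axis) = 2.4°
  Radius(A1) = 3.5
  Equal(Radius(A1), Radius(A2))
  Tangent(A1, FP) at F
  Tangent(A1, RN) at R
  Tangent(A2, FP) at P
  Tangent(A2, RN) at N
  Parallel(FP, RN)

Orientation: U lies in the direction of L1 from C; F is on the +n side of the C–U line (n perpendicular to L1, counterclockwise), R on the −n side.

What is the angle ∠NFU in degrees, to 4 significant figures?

6.459°

The slot axis is L1's direction at 2.4°, so u = (cos 2.4°, sin 2.4°) = (0.9991, 0.04188) and n = (−sin 2.4°, cos 2.4°) = (-0.04188, 0.9991). C is at the origin and U lies 30.1 along u from C, so U = 30.1·u = (30.07, 1.260). Tangency of A1 to both parallel lines with radius 3.5 puts F and R at C ± 3.5·n: F = (-0.1466, 3.497), R = (0.1466, -3.497). Equal radii place P and N the same way about U: P = U + 3.5·n = (29.93, 4.757), N = U − 3.5·n = (30.22, -2.236). Then cos ∠NFU = FN·FU / (|FN||FU|), giving 6.459°.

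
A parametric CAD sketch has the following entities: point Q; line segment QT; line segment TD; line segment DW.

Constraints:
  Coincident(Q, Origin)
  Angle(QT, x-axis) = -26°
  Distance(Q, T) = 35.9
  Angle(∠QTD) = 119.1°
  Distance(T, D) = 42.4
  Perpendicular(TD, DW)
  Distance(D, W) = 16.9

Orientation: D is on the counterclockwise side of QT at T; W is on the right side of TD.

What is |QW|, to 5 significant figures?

76.896

Q is at the origin; QT runs at -26.0° with length 35.9, so T = 35.9·(cos -26.0°, sin -26.0°) = (32.267, -15.738). ∠QTD = 119.1°, so TD runs at -26.0° + (180° − 119.1°) = 34.900° from the x-axis; with |TD| = 42.4, D = T + 42.4·(cos 34.900°, sin 34.900°) = (67.041, 8.5215). The perpendicularity gives DW at right angles to TD; with |DW| = 16.9 on the right of TD, W = D + 16.9·(0.57215, -0.82015) = (76.710, -5.3391). Then |QW| = |W − Q| = 76.896.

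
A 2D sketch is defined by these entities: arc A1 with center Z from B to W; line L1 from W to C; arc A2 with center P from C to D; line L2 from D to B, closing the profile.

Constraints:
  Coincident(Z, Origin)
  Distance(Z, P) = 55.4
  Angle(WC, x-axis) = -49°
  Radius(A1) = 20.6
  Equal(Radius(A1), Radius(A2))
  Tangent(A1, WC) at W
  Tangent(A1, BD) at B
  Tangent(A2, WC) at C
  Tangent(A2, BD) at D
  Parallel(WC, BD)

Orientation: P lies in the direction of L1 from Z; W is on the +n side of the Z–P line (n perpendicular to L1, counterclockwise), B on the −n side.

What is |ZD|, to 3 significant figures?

59.1

The slot axis is L1's direction at -49.0°, so u = (cos -49.0°, sin -49.0°) = (0.656, -0.755) and n = (−sin -49.0°, cos -49.0°) = (0.755, 0.656). Z is at the origin and P lies 55.4 along u from Z, so P = 55.4·u = (36.3, -41.8). Tangency of A1 to both parallel lines with radius 20.6 puts W and B at Z ± 20.6·n: W = (15.5, 13.5), B = (-15.5, -13.5). Equal radii place C and D the same way about P: C = P + 20.6·n = (51.9, -28.3), D = P − 20.6·n = (20.8, -55.3). Then |ZD| = |D − Z| = 59.1.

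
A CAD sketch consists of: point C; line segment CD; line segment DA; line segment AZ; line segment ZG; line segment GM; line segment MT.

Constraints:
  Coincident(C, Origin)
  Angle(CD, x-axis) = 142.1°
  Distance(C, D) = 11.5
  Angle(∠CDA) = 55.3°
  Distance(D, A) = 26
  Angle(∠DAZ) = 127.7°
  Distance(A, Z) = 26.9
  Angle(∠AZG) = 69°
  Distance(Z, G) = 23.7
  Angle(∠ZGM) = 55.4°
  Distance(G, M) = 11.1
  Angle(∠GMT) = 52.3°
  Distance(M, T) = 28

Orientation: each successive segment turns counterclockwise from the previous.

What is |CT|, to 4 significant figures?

44.99

C is at the origin; CD runs at 142.1° with length 11.5, so D = (-9.074, 7.064). ∠CDA = 55.3° gives DA at -93.20° from the x-axis; with |DA| = 26.0, A = (-10.53, -18.90). ∠DAZ = 127.7° gives AZ at -40.90° from the x-axis; with |AZ| = 26.9, Z = (9.807, -36.51). ∠AZG = 69.0° gives ZG at 70.10° from the x-axis; with |ZG| = 23.7, G = (17.87, -14.22). ∠ZGM = 55.4° gives GM at -165.3° from the x-axis; with |GM| = 11.1, M = (7.137, -17.04). ∠GMT = 52.3° gives MT at -37.60° from the x-axis; with |MT| = 28.0, T = (29.32, -34.12). Then |CT| = |T − C| = 44.99.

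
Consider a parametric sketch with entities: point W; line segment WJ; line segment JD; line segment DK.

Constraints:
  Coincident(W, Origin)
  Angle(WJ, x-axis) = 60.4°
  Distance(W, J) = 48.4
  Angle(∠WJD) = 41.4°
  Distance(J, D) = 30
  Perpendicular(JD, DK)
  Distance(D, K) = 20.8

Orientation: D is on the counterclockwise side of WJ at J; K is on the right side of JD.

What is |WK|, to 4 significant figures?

53.18

∠WJD = 41.4°, so JD runs at 60.4° + (180° − 41.4°) = 199.0° from the x-axis; with |JD| = 30.0, D = J + 30.0·(cos 199.0°, sin 199.0°) = (-4.459, 32.32). JD is perpendicular to DK; with |DK| = 20.8 on the right of JD, K = D + 20.8·(-0.3256, 0.9455) = (-11.23, 51.98). Then |WK| = |K − W| = 53.18.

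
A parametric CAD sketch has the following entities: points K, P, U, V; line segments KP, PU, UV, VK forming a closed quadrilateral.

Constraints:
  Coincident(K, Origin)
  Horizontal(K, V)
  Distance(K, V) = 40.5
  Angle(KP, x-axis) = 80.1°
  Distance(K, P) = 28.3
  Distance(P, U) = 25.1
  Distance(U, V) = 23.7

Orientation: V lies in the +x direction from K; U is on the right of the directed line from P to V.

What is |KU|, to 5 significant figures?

18.729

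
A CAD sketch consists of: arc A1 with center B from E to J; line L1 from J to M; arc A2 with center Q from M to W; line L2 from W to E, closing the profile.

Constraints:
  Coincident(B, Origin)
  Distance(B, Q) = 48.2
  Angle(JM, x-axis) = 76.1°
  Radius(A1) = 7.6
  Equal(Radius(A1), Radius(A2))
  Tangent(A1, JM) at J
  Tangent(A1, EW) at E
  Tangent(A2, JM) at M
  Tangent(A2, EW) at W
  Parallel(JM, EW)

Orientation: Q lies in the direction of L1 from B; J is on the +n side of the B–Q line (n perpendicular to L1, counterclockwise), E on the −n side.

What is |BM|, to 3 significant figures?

48.8

The slot axis is L1's direction at 76.1°, so u = (cos 76.1°, sin 76.1°) = (0.240, 0.971) and n = (−sin 76.1°, cos 76.1°) = (-0.971, 0.240). B is at the origin and Q lies 48.2 along u from B, so Q = 48.2·u = (11.6, 46.8). Tangency of A1 to both parallel lines with radius 7.6 puts J and E at B ± 7.6·n: J = (-7.38, 1.83), E = (7.38, -1.83). Equal radii place M and W the same way about Q: M = Q + 7.6·n = (4.20, 48.6), W = Q − 7.6·n = (19.0, 45.0). Then |BM| = |M − B| = 48.8.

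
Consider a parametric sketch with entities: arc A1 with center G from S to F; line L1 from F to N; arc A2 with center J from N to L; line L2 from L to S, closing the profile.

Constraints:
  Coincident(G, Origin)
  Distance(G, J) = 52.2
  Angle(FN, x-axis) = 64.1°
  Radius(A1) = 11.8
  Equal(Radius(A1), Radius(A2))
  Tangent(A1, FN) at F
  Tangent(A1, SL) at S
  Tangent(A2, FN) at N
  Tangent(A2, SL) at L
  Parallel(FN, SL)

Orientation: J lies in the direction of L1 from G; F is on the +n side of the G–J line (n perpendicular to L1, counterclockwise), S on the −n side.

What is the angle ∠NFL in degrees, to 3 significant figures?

24.3°

The slot axis is L1's direction at 64.1°, so u = (cos 64.1°, sin 64.1°) = (0.437, 0.900) and n = (−sin 64.1°, cos 64.1°) = (-0.900, 0.437). G is at the origin and J lies 52.2 along u from G, so J = 52.2·u = (22.8, 47.0). Tangency of A1 to both parallel lines with radius 11.8 puts F and S at G ± 11.8·n: F = (-10.6, 5.15), S = (10.6, -5.15). Equal radii place N and L the same way about J: N = J + 11.8·n = (12.2, 52.1), L = J − 11.8·n = (33.4, 41.8). Then cos ∠NFL = FN·FL / (|FN||FL|), giving 24.3°.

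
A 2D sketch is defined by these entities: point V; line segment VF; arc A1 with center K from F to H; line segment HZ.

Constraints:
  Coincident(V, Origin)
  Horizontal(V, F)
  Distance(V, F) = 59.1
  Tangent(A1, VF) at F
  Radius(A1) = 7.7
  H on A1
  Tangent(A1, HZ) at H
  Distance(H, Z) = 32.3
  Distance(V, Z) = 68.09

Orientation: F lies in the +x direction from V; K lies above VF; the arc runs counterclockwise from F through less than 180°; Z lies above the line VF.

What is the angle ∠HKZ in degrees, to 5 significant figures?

76.592°

Checks: V.y = 0.00, F.y = 0.00 ✓; |KH| = 7.700 ✓; ∠(KH, HZ) = 90.00° ✓; |HZ| = 32.30 ✓; |VZ| = 68.09 ✓.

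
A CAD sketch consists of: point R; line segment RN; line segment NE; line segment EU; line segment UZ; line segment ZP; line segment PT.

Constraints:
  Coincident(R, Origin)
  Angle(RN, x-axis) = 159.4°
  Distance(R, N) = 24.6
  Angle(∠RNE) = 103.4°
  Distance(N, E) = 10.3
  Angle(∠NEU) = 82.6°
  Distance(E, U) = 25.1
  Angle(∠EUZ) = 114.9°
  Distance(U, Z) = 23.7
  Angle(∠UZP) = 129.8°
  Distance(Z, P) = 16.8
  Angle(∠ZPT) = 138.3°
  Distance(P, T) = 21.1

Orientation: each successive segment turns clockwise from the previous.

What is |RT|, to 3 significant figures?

36.5

R is at the origin; RN runs at 159.4° with length 24.6, so N = (-23.0, 8.66). ∠RNE = 103.4° gives NE at 82.8° from the x-axis; with |NE| = 10.3, E = (-21.7, 18.9). ∠NEU = 82.6° gives EU at -14.6° from the x-axis; with |EU| = 25.1, U = (2.55, 12.5). ∠EUZ = 114.9° gives UZ at -79.7° from the x-axis; with |UZ| = 23.7, Z = (6.79, -10.8). ∠UZP = 129.8° gives ZP at -130° from the x-axis; with |ZP| = 16.8, P = (-3.99, -23.7). ∠ZPT = 138.3° gives PT at -172° from the x-axis; with |PT| = 21.1, T = (-24.9, -26.7). Then |RT| = |T − R| = 36.5.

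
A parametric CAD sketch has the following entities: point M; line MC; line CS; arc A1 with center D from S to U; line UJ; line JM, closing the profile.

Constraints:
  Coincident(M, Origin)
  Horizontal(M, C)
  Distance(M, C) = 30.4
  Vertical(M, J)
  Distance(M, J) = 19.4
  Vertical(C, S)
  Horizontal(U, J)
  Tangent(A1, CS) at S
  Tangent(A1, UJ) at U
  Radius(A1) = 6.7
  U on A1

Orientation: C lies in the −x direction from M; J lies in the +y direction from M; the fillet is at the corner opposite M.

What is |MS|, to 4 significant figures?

32.95

The virtual corner opposite M is at (-30.40, 19.40). Since A1 is tangent to CS there, DS ⟂ CS and A1 meets UJ tangentially, so DU is at right angles to UJ, with radius 6.7, so the center D sits 6.7 in from both sides at D = (-23.70, 12.70). That places the tangent points at S = (-30.40, 12.70) on CS and U = (-23.70, 19.40) on UJ. Then |MS| = |S − M| = 32.95.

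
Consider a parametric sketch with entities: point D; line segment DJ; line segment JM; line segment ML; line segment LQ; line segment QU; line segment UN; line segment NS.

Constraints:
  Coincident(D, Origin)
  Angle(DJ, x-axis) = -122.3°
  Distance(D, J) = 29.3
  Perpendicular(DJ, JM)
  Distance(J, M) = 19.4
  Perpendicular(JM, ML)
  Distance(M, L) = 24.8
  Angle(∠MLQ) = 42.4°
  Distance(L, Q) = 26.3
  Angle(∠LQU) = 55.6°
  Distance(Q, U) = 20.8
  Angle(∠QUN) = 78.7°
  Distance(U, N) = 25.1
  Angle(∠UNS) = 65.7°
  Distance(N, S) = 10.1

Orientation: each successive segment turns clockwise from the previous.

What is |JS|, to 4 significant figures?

25.76

∠QUN = 78.7° gives UN at 54.40° from the x-axis; with |UN| = 25.1, N = (-18.54, 9.639). ∠UNS = 65.7° gives NS at -59.90° from the x-axis; with |NS| = 10.1, S = (-13.47, 0.9006). Then |JS| = |S − J| = 25.76.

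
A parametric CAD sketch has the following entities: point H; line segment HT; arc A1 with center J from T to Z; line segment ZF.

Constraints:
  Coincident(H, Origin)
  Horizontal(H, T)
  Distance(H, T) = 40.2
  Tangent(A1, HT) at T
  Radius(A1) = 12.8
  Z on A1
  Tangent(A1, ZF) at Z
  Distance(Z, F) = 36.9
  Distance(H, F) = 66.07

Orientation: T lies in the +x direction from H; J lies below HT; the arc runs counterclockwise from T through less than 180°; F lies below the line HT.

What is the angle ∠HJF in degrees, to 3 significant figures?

109°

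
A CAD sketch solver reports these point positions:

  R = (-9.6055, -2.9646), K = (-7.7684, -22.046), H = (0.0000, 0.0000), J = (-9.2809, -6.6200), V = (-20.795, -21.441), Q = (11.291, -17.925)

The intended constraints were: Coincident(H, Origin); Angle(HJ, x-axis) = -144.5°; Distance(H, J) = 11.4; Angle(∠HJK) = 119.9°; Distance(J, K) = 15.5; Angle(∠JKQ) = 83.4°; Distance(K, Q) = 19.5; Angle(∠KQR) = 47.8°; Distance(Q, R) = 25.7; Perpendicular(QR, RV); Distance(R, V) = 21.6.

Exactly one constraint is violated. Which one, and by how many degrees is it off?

Perpendicular(QR, RV) — off by 4.40°.

H = (0.00, 0.00) ✓; HJ at -144.5° ✓; |HJ| = 11.40 ✓; ∠HJK = 119.9° ✓; |JK| = 15.50 ✓; ∠JKQ = 83.40° ✓; |KQ| = 19.50 ✓; ∠KQR = 47.80° ✓; |QR| = 25.70 ✓; ∠(QR, RV) = 94.40° ✗; |RV| = 21.60 ✓.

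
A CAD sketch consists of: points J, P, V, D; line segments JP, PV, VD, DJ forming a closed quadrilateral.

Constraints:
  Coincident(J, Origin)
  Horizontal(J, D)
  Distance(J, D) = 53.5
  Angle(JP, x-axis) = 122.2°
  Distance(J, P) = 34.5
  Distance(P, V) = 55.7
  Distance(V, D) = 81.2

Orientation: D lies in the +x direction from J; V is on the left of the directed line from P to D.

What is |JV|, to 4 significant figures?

74.32

J is at the origin; JD is horizontal with |JD| = 53.5 and D in +x, so D = (53.5, 0). JP runs at 122.2° with |JP| = 34.5, so P = (-18.38, 29.19). V is determined by |PV| = 55.7 and |VD| = 81.2 together: it lies at the intersection of circle(P, 55.7) and circle(D, 81.2). With |PD| = 77.59, the foot of the radical line on PD is 16.30 from P and the perpendicular offset is √(55.7² − 16.30²) = 53.26. Taking the left-of-PD solution: V = (16.76, 72.41).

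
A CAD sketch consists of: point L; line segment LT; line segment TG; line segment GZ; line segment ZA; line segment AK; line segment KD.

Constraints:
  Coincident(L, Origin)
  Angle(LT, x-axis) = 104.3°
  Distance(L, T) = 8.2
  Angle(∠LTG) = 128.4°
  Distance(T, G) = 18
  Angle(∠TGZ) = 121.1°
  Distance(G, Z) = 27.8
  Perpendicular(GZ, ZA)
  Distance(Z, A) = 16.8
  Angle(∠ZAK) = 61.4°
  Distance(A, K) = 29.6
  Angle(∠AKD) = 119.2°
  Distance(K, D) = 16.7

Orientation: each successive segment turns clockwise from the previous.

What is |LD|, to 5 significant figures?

38.026

L is at the origin; LT runs at 104.3° with length 8.2, so T = (-2.0254, 7.9459). ∠LTG = 128.4° gives TG at 52.700° from the x-axis; with |TG| = 18.0, G = (8.8824, 22.264). ∠TGZ = 121.1° gives GZ at -6.2000° from the x-axis; with |GZ| = 27.8, Z = (36.520, 19.262). GZ is perpendicular to ZA, so ZA runs at -96.200°; with |ZA| = 16.8, A = (34.705, 2.5603). ∠ZAK = 61.4° gives AK at 145.20° from the x-axis; with |AK| = 29.6, K = (10.399, 19.453). ∠AKD = 119.2° gives KD at 84.400° from the x-axis; with |KD| = 16.7, D = (12.029, 36.074). Then |LD| = |D − L| = 38.026.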